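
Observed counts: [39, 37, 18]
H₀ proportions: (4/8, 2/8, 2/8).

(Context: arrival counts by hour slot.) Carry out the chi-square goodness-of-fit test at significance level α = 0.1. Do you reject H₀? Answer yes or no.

reject H₀: yes

n = 94; E_i = n·p_i = [47.00, 23.50, 23.50]
χ² = (39−47.00)²/47.00 + (37−23.50)²/23.50 + (18−23.50)²/23.50 = 10.4043
df = 2
p-value (upper-tail) = 0.00550
At α=0.1: p < α → reject H₀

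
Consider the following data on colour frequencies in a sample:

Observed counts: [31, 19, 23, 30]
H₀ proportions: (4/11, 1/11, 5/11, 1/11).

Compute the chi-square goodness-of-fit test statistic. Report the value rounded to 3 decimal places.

n = 103; E_i = n·p_i = [37.45, 9.36, 46.82, 9.36]
χ² = (31−37.45)²/37.45 + (19−9.36)²/9.36 + (23−46.82)²/46.82 + (30−9.36)²/9.36 = 68.6267
df = 3

test statistic = 68.627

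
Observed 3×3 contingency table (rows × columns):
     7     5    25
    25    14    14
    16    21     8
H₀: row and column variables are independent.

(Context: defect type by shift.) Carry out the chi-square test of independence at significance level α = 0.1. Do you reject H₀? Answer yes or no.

reject H₀: yes

Row totals [37, 53, 45], col totals [48, 40, 47], n=135
χ² = (7−13.16)²/13.16 + (5−10.96)²/10.96 + (25−12.88)²/12.88 + (25−18.84)²/18.84 + (14−15.70)²/15.70 + (14−18.45)²/18.45 + (16−16.00)²/16.00 + (21−13.33)²/13.33 + (8−15.67)²/15.67 = 28.9541
df = 4
p-value (upper-tail) = 0.00001
At α=0.1: p < α → reject H₀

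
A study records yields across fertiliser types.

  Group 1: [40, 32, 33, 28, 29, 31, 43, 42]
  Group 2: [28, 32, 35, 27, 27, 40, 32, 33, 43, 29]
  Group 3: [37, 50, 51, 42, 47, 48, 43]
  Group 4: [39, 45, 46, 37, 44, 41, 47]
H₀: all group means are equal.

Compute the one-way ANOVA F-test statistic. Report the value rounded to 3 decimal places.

Group means [34.75, 32.60, 45.43, 42.71], grand mean 38.156
SSB = Σnᵢ(x̄ᵢ−x̄)² = 917.176; SSW = ΣΣ(x−x̄ᵢ)² = 753.043
MSB = 917.176/3 = 305.7253; MSW = 753.043/28 = 26.8944
F = MSB/MSW = 11.3676
df = (3, 28)

test statistic = 11.368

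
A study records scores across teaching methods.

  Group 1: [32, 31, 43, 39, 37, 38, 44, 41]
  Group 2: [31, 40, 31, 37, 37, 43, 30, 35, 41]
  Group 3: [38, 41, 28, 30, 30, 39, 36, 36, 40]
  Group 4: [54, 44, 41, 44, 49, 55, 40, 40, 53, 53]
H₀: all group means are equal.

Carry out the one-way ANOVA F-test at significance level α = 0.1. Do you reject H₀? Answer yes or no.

Group means [38.12, 36.11, 35.33, 47.30], grand mean 39.472
SSB = Σnᵢ(x̄ᵢ−x̄)² = 883.108; SSW = ΣΣ(x−x̄ᵢ)² = 861.864
MSB = 883.108/3 = 294.3694; MSW = 861.864/32 = 26.9332
F = MSB/MSW = 10.9296
df = (3, 32)
p-value (upper-tail) = 0.00004
At α=0.1: p < α → reject H₀

reject H₀: yes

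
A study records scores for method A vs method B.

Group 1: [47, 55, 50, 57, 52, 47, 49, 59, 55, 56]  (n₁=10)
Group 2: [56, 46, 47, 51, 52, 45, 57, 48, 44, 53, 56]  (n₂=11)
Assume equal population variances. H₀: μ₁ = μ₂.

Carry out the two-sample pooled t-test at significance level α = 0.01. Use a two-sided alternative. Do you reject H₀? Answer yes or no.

reject H₀: no

x̄₁=52.700, s₁=4.296, n₁=10
x̄₂=50.455, s₂=4.719, n₂=11
s_p² = [9·4.296² + 10·4.719²]/19 = 20.4646
SE = √(s_p²·(1/10+1/11)) = 1.9766
t = (52.700−50.455)/1.9766 = 1.1360
df = 19
p-value (two-sided) = 0.27007
At α=0.01: p ≥ α → fail to reject H₀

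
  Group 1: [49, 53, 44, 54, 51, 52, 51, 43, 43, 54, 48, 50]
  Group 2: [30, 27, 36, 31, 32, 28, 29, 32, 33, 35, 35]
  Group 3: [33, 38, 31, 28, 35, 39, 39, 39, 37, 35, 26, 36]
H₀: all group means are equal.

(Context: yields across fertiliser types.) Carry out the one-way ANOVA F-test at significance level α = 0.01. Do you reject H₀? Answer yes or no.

reject H₀: yes

Group means [49.33, 31.64, 34.67], grand mean 38.743
SSB = Σnᵢ(x̄ᵢ−x̄)² = 2100.807; SSW = ΣΣ(x−x̄ᵢ)² = 479.879
MSB = 2100.807/2 = 1050.4035; MSW = 479.879/32 = 14.9962
F = MSB/MSW = 70.0446
df = (2, 32)
p-value (upper-tail) = 0.00000
At α=0.01: p < α → reject H₀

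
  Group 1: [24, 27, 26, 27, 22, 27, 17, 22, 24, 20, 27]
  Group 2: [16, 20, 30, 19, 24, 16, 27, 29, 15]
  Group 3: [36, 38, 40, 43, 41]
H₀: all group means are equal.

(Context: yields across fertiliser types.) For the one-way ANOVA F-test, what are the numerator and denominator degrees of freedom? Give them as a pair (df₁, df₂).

k = 3 groups, N = 25 total
df = (k−1, N−k) = (3−1, 25−3) = (2, 22)

degrees of freedom = [2, 22]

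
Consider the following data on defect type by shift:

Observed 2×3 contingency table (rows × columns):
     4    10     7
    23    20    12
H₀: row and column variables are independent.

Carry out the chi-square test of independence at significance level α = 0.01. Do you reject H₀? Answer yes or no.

Row totals [21, 55], col totals [27, 30, 19], n=76
χ² = (4−7.46)²/7.46 + (10−8.29)²/8.29 + (7−5.25)²/5.25 + (23−19.54)²/19.54 + (20−21.71)²/21.71 + (12−13.75)²/13.75 = 3.5118
df = 2
p-value (upper-tail) = 0.17275
At α=0.01: p ≥ α → fail to reject H₀

reject H₀: no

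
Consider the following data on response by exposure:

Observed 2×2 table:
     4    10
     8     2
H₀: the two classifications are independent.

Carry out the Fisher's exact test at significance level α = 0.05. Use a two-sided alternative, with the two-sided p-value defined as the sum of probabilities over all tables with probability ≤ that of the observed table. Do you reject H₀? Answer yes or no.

reject H₀: yes

Margins: r₁=14, r₂=10, c₁=12, c₂=12, n=24
p_obs = C(14,4)·C(10,8)/C(24,12); sum pmf over tables with pmf ≤ p_obs
p-value (two-sided) = 0.03607
At α=0.05: p < α → reject H₀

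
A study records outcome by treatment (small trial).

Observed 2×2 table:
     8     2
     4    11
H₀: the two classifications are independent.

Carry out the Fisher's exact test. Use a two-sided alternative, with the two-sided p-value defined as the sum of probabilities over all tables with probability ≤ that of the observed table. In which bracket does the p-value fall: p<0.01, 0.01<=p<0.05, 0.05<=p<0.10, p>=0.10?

p-value bracket: 0.01<=p<0.05

Margins: r₁=10, r₂=15, c₁=12, c₂=13, n=25
p_obs = C(10,8)·C(15,4)/C(25,12); sum pmf over tables with pmf ≤ p_obs
p-value (two-sided) = 0.01542
→ bracket: 0.01<=p<0.05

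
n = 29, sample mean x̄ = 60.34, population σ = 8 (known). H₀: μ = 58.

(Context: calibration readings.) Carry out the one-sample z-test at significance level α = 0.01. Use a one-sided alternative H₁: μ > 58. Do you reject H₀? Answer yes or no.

SE = σ/√n = 8/√29 = 1.4856
z = (x̄−μ₀)/SE = (60.34−58)/1.4856 = 1.5752
p-value (one-sided, H₁ greater) = 0.05761
At α=0.01: p ≥ α → fail to reject H₀

reject H₀: no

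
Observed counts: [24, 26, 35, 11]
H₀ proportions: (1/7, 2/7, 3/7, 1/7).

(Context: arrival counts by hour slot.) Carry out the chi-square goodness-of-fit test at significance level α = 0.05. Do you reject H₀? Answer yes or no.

n = 96; E_i = n·p_i = [13.71, 27.43, 41.14, 13.71]
χ² = (24−13.71)²/13.71 + (26−27.43)²/27.43 + (35−41.14)²/41.14 + (11−13.71)²/13.71 = 9.2431
df = 3
p-value (upper-tail) = 0.02623
At α=0.05: p < α → reject H₀

reject H₀: yes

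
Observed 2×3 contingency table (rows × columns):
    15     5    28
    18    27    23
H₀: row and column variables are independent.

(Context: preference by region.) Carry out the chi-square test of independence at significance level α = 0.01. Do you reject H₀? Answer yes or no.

reject H₀: yes

Row totals [48, 68], col totals [33, 32, 51], n=116
χ² = (15−13.66)²/13.66 + (5−13.24)²/13.24 + (28−21.10)²/21.10 + (18−19.34)²/19.34 + (27−18.76)²/18.76 + (23−29.90)²/29.90 = 12.8208
df = 2
p-value (upper-tail) = 0.00164
At α=0.01: p < α → reject H₀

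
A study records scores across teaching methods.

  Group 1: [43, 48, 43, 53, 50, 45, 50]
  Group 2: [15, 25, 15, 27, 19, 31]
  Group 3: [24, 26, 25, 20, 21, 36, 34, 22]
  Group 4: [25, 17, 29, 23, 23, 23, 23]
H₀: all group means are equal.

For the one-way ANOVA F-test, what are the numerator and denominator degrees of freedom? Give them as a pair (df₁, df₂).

degrees of freedom = [3, 24]

k = 4 groups, N = 28 total
df = (k−1, N−k) = (4−1, 28−4) = (3, 24)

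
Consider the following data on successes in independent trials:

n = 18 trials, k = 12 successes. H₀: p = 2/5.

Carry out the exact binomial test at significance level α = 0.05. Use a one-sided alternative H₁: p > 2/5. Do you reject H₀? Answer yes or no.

reject H₀: yes

Exact binomial: n=18, k=12, p₀=2/5=0.4000
P(X≥12) from Σ C(n,i)·p₀^i·(1−p₀)^(n−i)
p-value (one-sided, H₁ greater) = 0.02028
At α=0.05: p < α → reject H₀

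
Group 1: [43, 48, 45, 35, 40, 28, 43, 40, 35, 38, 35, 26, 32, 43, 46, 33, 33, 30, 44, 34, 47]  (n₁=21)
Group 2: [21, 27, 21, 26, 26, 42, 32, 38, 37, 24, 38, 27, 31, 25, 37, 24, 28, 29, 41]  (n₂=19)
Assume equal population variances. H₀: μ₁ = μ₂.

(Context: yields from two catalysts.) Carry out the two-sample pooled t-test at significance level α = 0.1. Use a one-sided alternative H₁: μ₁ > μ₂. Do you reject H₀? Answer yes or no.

x̄₁=38.000, s₁=6.519, n₁=21
x̄₂=30.211, s₂=6.705, n₂=19
s_p² = [20·6.519² + 18·6.705²]/38 = 43.6620
SE = √(s_p²·(1/21+1/19)) = 2.0922
t = (38.000−30.211)/2.0922 = 3.7232
df = 38
p-value (one-sided, H₁ greater) = 0.00032
At α=0.1: p < α → reject H₀

reject H₀: yes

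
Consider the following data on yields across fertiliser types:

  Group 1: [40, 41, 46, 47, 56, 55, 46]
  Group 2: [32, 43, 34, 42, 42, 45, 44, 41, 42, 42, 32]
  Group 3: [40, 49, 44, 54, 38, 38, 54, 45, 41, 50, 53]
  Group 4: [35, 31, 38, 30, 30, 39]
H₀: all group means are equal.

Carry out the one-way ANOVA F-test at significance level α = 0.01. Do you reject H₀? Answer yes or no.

Group means [47.29, 39.91, 46.00, 33.83], grand mean 42.257
SSB = Σnᵢ(x̄ᵢ−x̄)² = 817.515; SSW = ΣΣ(x−x̄ᵢ)² = 941.171
MSB = 817.515/3 = 272.5049; MSW = 941.171/31 = 30.3604
F = MSB/MSW = 8.9757
df = (3, 31)
p-value (upper-tail) = 0.00020
At α=0.01: p < α → reject H₀

reject H₀: yes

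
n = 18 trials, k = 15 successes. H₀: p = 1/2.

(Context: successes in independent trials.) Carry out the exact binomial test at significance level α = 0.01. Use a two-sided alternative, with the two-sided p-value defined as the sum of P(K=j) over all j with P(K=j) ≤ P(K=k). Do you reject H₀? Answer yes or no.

Exact binomial: n=18, k=15, p₀=1/2=0.5000
P(X=j) = C(n,j)·p₀^j·(1−p₀)^(n−j); p = Σ P(X=j) over j with P(X=j) ≤ P(X=15)
p-value (two-sided) = 0.00754
At α=0.01: p < α → reject H₀

reject H₀: yes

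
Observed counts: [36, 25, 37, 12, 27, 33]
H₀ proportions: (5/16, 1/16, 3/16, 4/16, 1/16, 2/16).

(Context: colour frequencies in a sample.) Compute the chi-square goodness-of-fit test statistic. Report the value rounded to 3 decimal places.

n = 170; E_i = n·p_i = [53.12, 10.62, 31.88, 42.50, 10.62, 21.25]
χ² = (36−53.12)²/53.12 + (25−10.62)²/10.62 + (37−31.88)²/31.88 + (12−42.50)²/42.50 + (27−10.62)²/10.62 + (33−21.25)²/21.25 = 79.4149
df = 5

test statistic = 79.415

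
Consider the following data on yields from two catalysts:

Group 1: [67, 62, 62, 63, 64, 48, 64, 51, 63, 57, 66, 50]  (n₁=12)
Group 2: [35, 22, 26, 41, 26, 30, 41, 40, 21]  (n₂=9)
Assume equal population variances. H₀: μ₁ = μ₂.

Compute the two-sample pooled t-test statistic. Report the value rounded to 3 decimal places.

test statistic = 8.864

x̄₁=59.750, s₁=6.580, n₁=12
x̄₂=31.333, s₂=8.124, n₂=9
s_p² = [11·6.580² + 8·8.124²]/19 = 52.8553
SE = √(s_p²·(1/12+1/9)) = 3.2058
t = (59.750−31.333)/3.2058 = 8.8640
df = 19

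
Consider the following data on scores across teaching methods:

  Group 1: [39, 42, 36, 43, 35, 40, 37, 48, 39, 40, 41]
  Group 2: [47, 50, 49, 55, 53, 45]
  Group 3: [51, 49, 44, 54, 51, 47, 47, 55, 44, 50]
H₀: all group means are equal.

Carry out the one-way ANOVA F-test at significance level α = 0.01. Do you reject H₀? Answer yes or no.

reject H₀: yes

Group means [40.00, 49.83, 49.20], grand mean 45.593
SSB = Σnᵢ(x̄ᵢ−x̄)² = 582.085; SSW = ΣΣ(x−x̄ᵢ)² = 326.433
MSB = 582.085/2 = 291.0426; MSW = 326.433/24 = 13.6014
F = MSB/MSW = 21.3980
df = (2, 24)
p-value (upper-tail) = 0.00000
At α=0.01: p < α → reject H₀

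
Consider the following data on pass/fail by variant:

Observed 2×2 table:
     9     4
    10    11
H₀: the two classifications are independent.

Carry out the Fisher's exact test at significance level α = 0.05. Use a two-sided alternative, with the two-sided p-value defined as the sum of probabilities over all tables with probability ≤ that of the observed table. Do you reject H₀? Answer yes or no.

Margins: r₁=13, r₂=21, c₁=19, c₂=15, n=34
p_obs = C(13,9)·C(21,10)/C(34,19); sum pmf over tables with pmf ≤ p_obs
p-value (two-sided) = 0.29551
At α=0.05: p ≥ α → fail to reject H₀

reject H₀: no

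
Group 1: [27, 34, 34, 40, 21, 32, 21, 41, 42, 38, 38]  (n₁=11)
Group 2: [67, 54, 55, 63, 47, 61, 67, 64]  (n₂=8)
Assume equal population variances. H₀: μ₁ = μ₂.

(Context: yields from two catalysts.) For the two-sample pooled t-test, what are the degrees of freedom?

df = n₁ + n₂ − 2 = 11 + 8 − 2 = 17

degrees of freedom = 17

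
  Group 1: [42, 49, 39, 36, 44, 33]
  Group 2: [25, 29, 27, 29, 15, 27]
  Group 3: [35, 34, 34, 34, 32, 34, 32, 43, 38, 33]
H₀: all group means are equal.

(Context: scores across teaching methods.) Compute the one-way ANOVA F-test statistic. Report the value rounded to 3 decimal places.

test statistic = 16.743

Group means [40.50, 25.33, 34.90], grand mean 33.818
SSB = Σnᵢ(x̄ᵢ−x̄)² = 711.539; SSW = ΣΣ(x−x̄ᵢ)² = 403.733
MSB = 711.539/2 = 355.7697; MSW = 403.733/19 = 21.2491
F = MSB/MSW = 16.7428
df = (2, 19)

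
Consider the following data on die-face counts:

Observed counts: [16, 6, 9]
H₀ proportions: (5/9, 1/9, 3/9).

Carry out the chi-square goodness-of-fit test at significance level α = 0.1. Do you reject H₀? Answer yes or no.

reject H₀: no

n = 31; E_i = n·p_i = [17.22, 3.44, 10.33]
χ² = (16−17.22)²/17.22 + (6−3.44)²/3.44 + (9−10.33)²/10.33 = 2.1548
df = 2
p-value (upper-tail) = 0.34047
At α=0.1: p ≥ α → fail to reject H₀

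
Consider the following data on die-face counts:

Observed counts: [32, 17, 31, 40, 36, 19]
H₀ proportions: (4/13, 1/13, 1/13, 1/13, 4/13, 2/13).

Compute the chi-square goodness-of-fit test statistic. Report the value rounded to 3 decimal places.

n = 175; E_i = n·p_i = [53.85, 13.46, 13.46, 13.46, 53.85, 26.92]
χ² = (32−53.85)²/53.85 + (17−13.46)²/13.46 + (31−13.46)²/13.46 + (40−13.46)²/13.46 + (36−53.85)²/53.85 + (19−26.92)²/26.92 = 93.2086
df = 5

test statistic = 93.209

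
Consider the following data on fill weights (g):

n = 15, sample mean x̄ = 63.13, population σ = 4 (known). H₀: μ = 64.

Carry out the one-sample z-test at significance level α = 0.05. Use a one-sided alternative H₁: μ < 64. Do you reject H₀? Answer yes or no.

reject H₀: no

SE = σ/√n = 4/√15 = 1.0328
z = (x̄−μ₀)/SE = (63.13−64)/1.0328 = -0.8424
p-value (one-sided, H₁ less) = 0.19979
At α=0.05: p ≥ α → fail to reject H₀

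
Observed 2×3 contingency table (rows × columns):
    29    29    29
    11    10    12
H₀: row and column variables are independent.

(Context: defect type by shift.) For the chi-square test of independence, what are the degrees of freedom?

df = (r−1)(c−1) = (2−1)·(3−1) = 2

degrees of freedom = 2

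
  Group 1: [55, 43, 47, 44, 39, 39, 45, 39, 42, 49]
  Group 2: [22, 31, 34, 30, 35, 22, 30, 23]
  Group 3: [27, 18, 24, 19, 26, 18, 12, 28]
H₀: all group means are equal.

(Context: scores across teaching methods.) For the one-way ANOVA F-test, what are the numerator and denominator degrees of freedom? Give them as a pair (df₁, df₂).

k = 3 groups, N = 26 total
df = (k−1, N−k) = (3−1, 26−3) = (2, 23)

degrees of freedom = [2, 23]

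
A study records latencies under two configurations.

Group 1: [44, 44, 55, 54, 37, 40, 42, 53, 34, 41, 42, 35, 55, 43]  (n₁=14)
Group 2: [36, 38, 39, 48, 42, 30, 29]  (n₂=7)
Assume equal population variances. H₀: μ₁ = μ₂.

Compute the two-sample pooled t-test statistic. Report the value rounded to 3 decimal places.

test statistic = 2.073

x̄₁=44.214, s₁=7.266, n₁=14
x̄₂=37.429, s₂=6.630, n₂=7
s_p² = [13·7.266² + 6·6.630²]/19 = 50.0038
SE = √(s_p²·(1/14+1/7)) = 3.2734
t = (44.214−37.429)/3.2734 = 2.0730
df = 19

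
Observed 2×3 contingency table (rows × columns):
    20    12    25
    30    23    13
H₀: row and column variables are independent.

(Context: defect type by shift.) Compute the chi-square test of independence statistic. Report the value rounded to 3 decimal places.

Row totals [57, 66], col totals [50, 35, 38], n=123
χ² = (20−23.17)²/23.17 + (12−16.22)²/16.22 + (25−17.61)²/17.61 + (30−26.83)²/26.83 + (23−18.78)²/18.78 + (13−20.39)²/20.39 = 8.6343
df = 2

test statistic = 8.634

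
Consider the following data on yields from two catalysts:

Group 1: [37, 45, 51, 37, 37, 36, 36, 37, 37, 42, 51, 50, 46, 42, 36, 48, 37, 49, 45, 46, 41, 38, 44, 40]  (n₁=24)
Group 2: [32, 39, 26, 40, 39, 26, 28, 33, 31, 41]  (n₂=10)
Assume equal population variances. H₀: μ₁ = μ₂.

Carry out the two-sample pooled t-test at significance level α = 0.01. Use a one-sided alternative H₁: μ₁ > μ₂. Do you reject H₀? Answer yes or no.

reject H₀: yes

x̄₁=42.000, s₁=5.292, n₁=24
x̄₂=33.500, s₂=5.874, n₂=10
s_p² = [23·5.292² + 9·5.874²]/32 = 29.8281
SE = √(s_p²·(1/24+1/10)) = 2.0556
t = (42.000−33.500)/2.0556 = 4.1350
df = 32
p-value (one-sided, H₁ greater) = 0.00012
At α=0.01: p < α → reject H₀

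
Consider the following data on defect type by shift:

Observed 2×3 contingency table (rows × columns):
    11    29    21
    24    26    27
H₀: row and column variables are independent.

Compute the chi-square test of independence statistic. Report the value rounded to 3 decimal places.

test statistic = 3.940

Row totals [61, 77], col totals [35, 55, 48], n=138
χ² = (11−15.47)²/15.47 + (29−24.31)²/24.31 + (21−21.22)²/21.22 + (24−19.53)²/19.53 + (26−30.69)²/30.69 + (27−26.78)²/26.78 = 3.9401
df = 2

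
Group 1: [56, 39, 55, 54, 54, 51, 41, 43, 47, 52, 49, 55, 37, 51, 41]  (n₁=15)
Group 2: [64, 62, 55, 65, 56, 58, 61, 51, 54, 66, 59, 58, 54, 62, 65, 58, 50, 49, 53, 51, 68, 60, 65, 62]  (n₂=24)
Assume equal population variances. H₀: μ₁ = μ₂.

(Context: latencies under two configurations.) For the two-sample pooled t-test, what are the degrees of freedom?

degrees of freedom = 37

df = n₁ + n₂ − 2 = 15 + 24 − 2 = 37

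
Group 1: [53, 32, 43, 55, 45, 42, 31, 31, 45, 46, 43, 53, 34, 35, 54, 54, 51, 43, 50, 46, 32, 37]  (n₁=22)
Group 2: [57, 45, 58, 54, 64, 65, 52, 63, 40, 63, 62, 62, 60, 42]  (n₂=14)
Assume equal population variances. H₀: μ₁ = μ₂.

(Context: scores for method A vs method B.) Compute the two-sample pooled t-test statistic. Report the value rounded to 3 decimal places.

x̄₁=43.409, s₁=8.262, n₁=22
x̄₂=56.214, s₂=8.451, n₂=14
s_p² = [21·8.262² + 13·8.451²]/34 = 69.4610
SE = √(s_p²·(1/22+1/14)) = 2.8494
t = (43.409−56.214)/2.8494 = -4.4941
df = 34

test statistic = -4.494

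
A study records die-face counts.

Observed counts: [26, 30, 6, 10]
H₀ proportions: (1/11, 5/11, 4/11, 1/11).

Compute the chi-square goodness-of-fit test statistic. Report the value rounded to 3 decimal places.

n = 72; E_i = n·p_i = [6.55, 32.73, 26.18, 6.55]
χ² = (26−6.55)²/6.55 + (30−32.73)²/32.73 + (6−26.18)²/26.18 + (10−6.55)²/6.55 = 75.4306
df = 3

test statistic = 75.431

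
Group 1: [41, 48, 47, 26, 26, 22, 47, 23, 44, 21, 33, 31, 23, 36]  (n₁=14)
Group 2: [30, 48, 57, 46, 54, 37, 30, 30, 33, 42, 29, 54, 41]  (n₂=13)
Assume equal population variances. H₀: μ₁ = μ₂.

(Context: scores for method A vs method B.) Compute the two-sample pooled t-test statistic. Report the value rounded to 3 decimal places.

x̄₁=33.429, s₁=10.286, n₁=14
x̄₂=40.846, s₂=10.229, n₂=13
s_p² = [13·10.286² + 12·10.229²]/25 = 105.2448
SE = √(s_p²·(1/14+1/13)) = 3.9514
t = (33.429−40.846)/3.9514 = -1.8772
df = 25

test statistic = -1.877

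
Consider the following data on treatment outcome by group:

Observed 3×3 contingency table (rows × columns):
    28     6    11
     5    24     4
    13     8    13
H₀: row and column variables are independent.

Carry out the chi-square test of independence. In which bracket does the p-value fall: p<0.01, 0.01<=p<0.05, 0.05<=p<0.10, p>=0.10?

Row totals [45, 33, 34], col totals [46, 38, 28], n=112
χ² = (28−18.48)²/18.48 + (6−15.27)²/15.27 + (11−11.25)²/11.25 + (5−13.55)²/13.55 + (24−11.20)²/11.20 + (4−8.25)²/8.25 + (13−13.96)²/13.96 + (8−11.54)²/11.54 + (13−8.50)²/8.50 = 36.2943
df = 4
p-value (upper-tail) = 0.00000
→ bracket: p<0.01

p-value bracket: p<0.01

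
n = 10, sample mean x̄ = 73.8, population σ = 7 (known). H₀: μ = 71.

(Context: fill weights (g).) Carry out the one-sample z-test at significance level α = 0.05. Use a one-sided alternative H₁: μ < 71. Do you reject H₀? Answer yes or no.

reject H₀: no

SE = σ/√n = 7/√10 = 2.2136
z = (x̄−μ₀)/SE = (73.8−71)/2.2136 = 1.2649
p-value (one-sided, H₁ less) = 0.89705
At α=0.05: p ≥ α → fail to reject H₀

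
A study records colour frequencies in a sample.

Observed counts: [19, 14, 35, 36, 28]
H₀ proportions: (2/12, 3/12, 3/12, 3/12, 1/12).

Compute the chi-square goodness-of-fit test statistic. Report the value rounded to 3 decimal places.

n = 132; E_i = n·p_i = [22.00, 33.00, 33.00, 33.00, 11.00]
χ² = (19−22.00)²/22.00 + (14−33.00)²/33.00 + (35−33.00)²/33.00 + (36−33.00)²/33.00 + (28−11.00)²/11.00 = 38.0152
df = 4

test statistic = 38.015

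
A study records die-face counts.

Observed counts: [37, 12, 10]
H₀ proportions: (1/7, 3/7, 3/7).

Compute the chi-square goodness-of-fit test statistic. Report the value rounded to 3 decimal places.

test statistic = 113.073

n = 59; E_i = n·p_i = [8.43, 25.29, 25.29]
χ² = (37−8.43)²/8.43 + (12−25.29)²/25.29 + (10−25.29)²/25.29 = 113.0734
df = 2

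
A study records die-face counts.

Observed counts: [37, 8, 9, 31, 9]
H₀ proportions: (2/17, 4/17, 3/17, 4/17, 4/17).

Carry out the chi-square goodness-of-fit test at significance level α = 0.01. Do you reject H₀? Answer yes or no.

n = 94; E_i = n·p_i = [11.06, 22.12, 16.59, 22.12, 22.12]
χ² = (37−11.06)²/11.06 + (8−22.12)²/22.12 + (9−16.59)²/16.59 + (31−22.12)²/22.12 + (9−22.12)²/22.12 = 84.6809
df = 4
p-value (upper-tail) = 0.00000
At α=0.01: p < α → reject H₀

reject H₀: yes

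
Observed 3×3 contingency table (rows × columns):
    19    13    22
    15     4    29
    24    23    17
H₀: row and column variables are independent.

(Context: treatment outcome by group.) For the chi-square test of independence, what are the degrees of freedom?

degrees of freedom = 4

df = (r−1)(c−1) = (3−1)·(3−1) = 4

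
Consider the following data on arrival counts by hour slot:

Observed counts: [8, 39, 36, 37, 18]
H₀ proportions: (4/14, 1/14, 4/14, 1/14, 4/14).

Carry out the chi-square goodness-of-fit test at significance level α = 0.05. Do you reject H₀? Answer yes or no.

reject H₀: yes

n = 138; E_i = n·p_i = [39.43, 9.86, 39.43, 9.86, 39.43]
χ² = (8−39.43)²/39.43 + (39−9.86)²/9.86 + (36−39.43)²/39.43 + (37−9.86)²/9.86 + (18−39.43)²/39.43 = 197.8986
df = 4
p-value (upper-tail) = 0.00000
At α=0.05: p < α → reject H₀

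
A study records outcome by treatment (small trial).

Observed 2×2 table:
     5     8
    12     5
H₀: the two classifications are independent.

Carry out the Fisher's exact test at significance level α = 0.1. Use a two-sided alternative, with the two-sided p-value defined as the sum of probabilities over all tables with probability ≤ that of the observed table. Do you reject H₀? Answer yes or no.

Margins: r₁=13, r₂=17, c₁=17, c₂=13, n=30
p_obs = C(13,5)·C(17,12)/C(30,17); sum pmf over tables with pmf ≤ p_obs
p-value (two-sided) = 0.13762
At α=0.1: p ≥ α → fail to reject H₀

reject H₀: no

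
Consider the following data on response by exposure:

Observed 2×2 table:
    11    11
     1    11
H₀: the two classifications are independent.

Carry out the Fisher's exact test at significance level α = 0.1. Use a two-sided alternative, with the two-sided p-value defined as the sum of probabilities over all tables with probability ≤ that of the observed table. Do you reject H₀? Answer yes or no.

reject H₀: yes

Margins: r₁=22, r₂=12, c₁=12, c₂=22, n=34
p_obs = C(22,11)·C(12,1)/C(34,12); sum pmf over tables with pmf ≤ p_obs
p-value (two-sided) = 0.02387
At α=0.1: p < α → reject H₀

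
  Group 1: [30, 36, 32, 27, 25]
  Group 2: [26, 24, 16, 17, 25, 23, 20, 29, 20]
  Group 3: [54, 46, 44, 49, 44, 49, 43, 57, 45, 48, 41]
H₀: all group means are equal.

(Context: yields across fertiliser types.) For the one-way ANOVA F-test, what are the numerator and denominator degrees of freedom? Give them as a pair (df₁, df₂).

k = 3 groups, N = 25 total
df = (k−1, N−k) = (3−1, 25−3) = (2, 22)

degrees of freedom = [2, 22]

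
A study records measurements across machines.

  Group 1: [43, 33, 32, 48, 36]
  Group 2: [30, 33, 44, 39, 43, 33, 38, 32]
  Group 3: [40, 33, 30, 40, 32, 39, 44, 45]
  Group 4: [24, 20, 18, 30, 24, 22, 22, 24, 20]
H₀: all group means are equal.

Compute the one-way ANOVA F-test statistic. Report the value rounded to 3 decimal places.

Group means [38.40, 36.50, 37.88, 22.67], grand mean 33.033
SSB = Σnᵢ(x̄ᵢ−x̄)² = 1394.892; SSW = ΣΣ(x−x̄ᵢ)² = 698.075
MSB = 1394.892/3 = 464.9639; MSW = 698.075/26 = 26.8490
F = MSB/MSW = 17.3177
df = (3, 26)

test statistic = 17.318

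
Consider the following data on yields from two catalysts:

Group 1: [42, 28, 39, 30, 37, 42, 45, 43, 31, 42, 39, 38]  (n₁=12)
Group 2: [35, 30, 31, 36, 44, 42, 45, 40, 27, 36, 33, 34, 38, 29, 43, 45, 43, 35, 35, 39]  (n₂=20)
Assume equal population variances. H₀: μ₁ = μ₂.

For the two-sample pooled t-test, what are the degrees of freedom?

df = n₁ + n₂ − 2 = 12 + 20 − 2 = 30

degrees of freedom = 30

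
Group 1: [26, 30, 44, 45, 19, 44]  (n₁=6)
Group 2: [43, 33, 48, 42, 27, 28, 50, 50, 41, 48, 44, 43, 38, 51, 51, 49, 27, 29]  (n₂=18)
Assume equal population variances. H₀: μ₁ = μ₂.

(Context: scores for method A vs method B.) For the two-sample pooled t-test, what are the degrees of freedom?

df = n₁ + n₂ − 2 = 6 + 18 − 2 = 22

degrees of freedom = 22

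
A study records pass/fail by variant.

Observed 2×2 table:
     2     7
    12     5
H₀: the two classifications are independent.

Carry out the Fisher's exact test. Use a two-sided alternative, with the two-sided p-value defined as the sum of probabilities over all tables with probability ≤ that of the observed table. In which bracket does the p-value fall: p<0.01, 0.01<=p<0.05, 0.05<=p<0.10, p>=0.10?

Margins: r₁=9, r₂=17, c₁=14, c₂=12, n=26
p_obs = C(9,2)·C(17,12)/C(26,14); sum pmf over tables with pmf ≤ p_obs
p-value (two-sided) = 0.03753
→ bracket: 0.01<=p<0.05

p-value bracket: 0.01<=p<0.05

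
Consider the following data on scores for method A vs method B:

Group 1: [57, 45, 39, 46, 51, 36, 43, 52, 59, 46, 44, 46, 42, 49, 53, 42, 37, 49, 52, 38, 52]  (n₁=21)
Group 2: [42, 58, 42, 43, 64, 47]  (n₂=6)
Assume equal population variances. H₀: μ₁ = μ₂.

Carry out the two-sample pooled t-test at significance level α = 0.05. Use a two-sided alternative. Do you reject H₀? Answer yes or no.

x̄₁=46.571, s₁=6.415, n₁=21
x̄₂=49.333, s₂=9.416, n₂=6
s_p² = [20·6.415² + 5·9.416²]/25 = 50.6590
SE = √(s_p²·(1/21+1/6)) = 3.2948
t = (46.571−49.333)/3.2948 = -0.8383
df = 25
p-value (two-sided) = 0.40982
At α=0.05: p ≥ α → fail to reject H₀

reject H₀: no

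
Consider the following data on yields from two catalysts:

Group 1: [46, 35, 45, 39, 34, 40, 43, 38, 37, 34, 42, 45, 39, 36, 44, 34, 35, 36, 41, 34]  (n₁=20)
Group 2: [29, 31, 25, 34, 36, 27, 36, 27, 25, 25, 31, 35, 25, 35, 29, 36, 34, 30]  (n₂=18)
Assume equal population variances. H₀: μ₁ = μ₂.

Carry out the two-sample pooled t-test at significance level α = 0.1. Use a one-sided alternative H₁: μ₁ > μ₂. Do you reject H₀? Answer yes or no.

reject H₀: yes

x̄₁=38.850, s₁=4.171, n₁=20
x̄₂=30.556, s₂=4.246, n₂=18
s_p² = [19·4.171² + 17·4.246²]/36 = 17.6943
SE = √(s_p²·(1/20+1/18)) = 1.3666
t = (38.850−30.556)/1.3666 = 6.0692
df = 36
p-value (one-sided, H₁ greater) = 0.00000
At α=0.1: p < α → reject H₀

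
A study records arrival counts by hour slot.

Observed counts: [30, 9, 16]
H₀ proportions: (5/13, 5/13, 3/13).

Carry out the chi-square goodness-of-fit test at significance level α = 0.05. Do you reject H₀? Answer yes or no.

reject H₀: yes

n = 55; E_i = n·p_i = [21.15, 21.15, 12.69]
χ² = (30−21.15)²/21.15 + (9−21.15)²/21.15 + (16−12.69)²/12.69 = 11.5442
df = 2
p-value (upper-tail) = 0.00311
At α=0.05: p < α → reject H₀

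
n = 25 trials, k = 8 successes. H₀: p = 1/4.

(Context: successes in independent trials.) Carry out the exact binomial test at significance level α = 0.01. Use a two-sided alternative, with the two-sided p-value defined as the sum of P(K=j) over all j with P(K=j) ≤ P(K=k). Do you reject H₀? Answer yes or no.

Exact binomial: n=25, k=8, p₀=1/4=0.2500
P(X=j) = C(n,j)·p₀^j·(1−p₀)^(n−j); p = Σ P(X=j) over j with P(X=j) ≤ P(X=8)
p-value (two-sided) = 0.48723
At α=0.01: p ≥ α → fail to reject H₀

reject H₀: no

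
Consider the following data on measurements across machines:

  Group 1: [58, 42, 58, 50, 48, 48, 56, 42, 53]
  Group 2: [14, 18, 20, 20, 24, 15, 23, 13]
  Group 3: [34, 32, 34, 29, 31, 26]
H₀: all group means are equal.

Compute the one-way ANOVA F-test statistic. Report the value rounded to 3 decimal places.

test statistic = 94.733

Group means [50.56, 18.38, 31.00], grand mean 34.261
SSB = Σnᵢ(x̄ᵢ−x̄)² = 4472.338; SSW = ΣΣ(x−x̄ᵢ)² = 472.097
MSB = 4472.338/2 = 2236.1688; MSW = 472.097/20 = 23.6049
F = MSB/MSW = 94.7334
df = (2, 20)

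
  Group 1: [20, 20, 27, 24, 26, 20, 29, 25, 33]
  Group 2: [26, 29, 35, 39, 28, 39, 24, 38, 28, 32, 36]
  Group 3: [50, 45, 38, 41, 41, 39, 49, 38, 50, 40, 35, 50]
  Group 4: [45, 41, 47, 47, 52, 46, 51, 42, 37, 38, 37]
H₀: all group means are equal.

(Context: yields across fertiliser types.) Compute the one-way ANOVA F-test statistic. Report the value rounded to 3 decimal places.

Group means [24.89, 32.18, 43.00, 43.91], grand mean 36.674
SSB = Σnᵢ(x̄ᵢ−x̄)² = 2528.008; SSW = ΣΣ(x−x̄ᵢ)² = 1077.434
MSB = 2528.008/3 = 842.6692; MSW = 1077.434/39 = 27.6265
F = MSB/MSW = 30.5022
df = (3, 39)

test statistic = 30.502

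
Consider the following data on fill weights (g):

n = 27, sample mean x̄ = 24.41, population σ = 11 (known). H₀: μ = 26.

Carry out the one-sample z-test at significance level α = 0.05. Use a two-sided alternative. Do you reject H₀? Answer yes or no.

SE = σ/√n = 11/√27 = 2.1170
z = (x̄−μ₀)/SE = (24.41−26)/2.1170 = -0.7511
p-value (two-sided) = 0.45260
At α=0.05: p ≥ α → fail to reject H₀

reject H₀: no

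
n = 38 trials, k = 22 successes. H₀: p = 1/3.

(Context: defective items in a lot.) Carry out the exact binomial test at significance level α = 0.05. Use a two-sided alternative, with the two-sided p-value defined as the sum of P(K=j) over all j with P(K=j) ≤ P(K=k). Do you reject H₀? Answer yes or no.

Exact binomial: n=38, k=22, p₀=1/3=0.3333
P(X=j) = C(n,j)·p₀^j·(1−p₀)^(n−j); p = Σ P(X=j) over j with P(X=j) ≤ P(X=22)
p-value (two-sided) = 0.00281
At α=0.05: p < α → reject H₀

reject H₀: yes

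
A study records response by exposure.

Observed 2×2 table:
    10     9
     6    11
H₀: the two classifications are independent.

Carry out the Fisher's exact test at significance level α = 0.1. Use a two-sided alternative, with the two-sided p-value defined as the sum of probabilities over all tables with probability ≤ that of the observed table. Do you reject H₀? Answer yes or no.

Margins: r₁=19, r₂=17, c₁=16, c₂=20, n=36
p_obs = C(19,10)·C(17,6)/C(36,16); sum pmf over tables with pmf ≤ p_obs
p-value (two-sided) = 0.33511
At α=0.1: p ≥ α → fail to reject H₀

reject H₀: no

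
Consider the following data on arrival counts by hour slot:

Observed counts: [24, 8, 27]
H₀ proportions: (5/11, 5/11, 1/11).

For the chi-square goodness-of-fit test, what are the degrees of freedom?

df = k − 1 = 3 − 1 = 2

degrees of freedom = 2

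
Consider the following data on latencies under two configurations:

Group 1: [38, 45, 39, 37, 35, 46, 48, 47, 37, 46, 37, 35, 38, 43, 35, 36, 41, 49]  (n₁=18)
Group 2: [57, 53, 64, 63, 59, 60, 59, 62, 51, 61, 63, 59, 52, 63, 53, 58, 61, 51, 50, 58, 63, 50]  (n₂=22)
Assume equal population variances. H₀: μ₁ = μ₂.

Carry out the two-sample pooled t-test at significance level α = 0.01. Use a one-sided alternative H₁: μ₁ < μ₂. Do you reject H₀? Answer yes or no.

reject H₀: yes

x̄₁=40.667, s₁=4.971, n₁=18
x̄₂=57.727, s₂=4.822, n₂=22
s_p² = [17·4.971² + 21·4.822²]/38 = 23.9043
SE = √(s_p²·(1/18+1/22)) = 1.5539
t = (40.667−57.727)/1.5539 = -10.9793
df = 38
p-value (one-sided, H₁ less) = 0.00000
At α=0.01: p < α → reject H₀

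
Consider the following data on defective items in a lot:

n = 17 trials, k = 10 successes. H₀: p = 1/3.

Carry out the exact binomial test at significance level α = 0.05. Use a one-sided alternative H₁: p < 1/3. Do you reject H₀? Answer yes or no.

Exact binomial: n=17, k=10, p₀=1/3=0.3333
P(X≤10) from Σ C(n,i)·p₀^i·(1−p₀)^(n−i)
p-value (one-sided, H₁ less) = 0.99199
At α=0.05: p ≥ α → fail to reject H₀

reject H₀: no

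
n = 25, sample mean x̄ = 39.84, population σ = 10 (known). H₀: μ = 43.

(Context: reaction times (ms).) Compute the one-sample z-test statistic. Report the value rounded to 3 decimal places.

SE = σ/√n = 10/√25 = 2.0000
z = (x̄−μ₀)/SE = (39.84−43)/2.0000 = -1.5800

test statistic = -1.580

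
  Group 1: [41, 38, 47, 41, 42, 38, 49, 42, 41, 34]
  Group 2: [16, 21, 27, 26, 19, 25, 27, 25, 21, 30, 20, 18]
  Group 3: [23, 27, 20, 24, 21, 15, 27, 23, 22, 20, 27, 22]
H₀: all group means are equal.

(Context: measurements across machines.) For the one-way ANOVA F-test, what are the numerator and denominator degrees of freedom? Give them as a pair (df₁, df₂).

degrees of freedom = [2, 31]

k = 3 groups, N = 34 total
df = (k−1, N−k) = (3−1, 34−3) = (2, 31)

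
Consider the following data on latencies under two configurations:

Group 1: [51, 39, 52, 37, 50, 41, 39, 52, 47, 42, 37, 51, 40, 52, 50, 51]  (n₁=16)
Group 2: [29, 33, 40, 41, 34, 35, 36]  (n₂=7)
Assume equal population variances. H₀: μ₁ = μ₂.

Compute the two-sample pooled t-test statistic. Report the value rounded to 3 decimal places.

test statistic = 4.059

x̄₁=45.688, s₁=6.063, n₁=16
x̄₂=35.429, s₂=4.117, n₂=7
s_p² = [15·6.063² + 6·4.117²]/21 = 31.1025
SE = √(s_p²·(1/16+1/7)) = 2.5273
t = (45.688−35.429)/2.5273 = 4.0593
df = 21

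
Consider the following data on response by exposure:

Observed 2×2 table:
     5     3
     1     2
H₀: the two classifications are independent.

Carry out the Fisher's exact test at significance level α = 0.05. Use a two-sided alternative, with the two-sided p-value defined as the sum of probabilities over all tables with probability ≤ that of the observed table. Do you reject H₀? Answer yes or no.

reject H₀: no

Margins: r₁=8, r₂=3, c₁=6, c₂=5, n=11
p_obs = C(8,5)·C(3,1)/C(11,6); sum pmf over tables with pmf ≤ p_obs
p-value (two-sided) = 0.54545
At α=0.05: p ≥ α → fail to reject H₀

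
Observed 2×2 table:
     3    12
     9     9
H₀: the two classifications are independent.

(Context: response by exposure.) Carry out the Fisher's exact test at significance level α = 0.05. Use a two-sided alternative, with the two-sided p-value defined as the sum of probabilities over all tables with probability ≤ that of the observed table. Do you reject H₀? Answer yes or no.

reject H₀: no

Margins: r₁=15, r₂=18, c₁=12, c₂=21, n=33
p_obs = C(15,3)·C(18,9)/C(33,12); sum pmf over tables with pmf ≤ p_obs
p-value (two-sided) = 0.14507
At α=0.05: p ≥ α → fail to reject H₀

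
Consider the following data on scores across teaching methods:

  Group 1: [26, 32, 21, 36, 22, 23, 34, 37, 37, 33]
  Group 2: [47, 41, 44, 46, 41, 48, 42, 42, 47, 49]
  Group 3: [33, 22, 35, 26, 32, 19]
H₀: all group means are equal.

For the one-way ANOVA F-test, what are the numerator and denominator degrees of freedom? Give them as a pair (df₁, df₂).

degrees of freedom = [2, 23]

k = 3 groups, N = 26 total
df = (k−1, N−k) = (3−1, 26−3) = (2, 23)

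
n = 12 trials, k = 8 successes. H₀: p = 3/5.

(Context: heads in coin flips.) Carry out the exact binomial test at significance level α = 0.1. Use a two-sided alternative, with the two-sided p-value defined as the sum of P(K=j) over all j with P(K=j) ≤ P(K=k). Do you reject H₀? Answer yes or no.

Exact binomial: n=12, k=8, p₀=3/5=0.6000
P(X=j) = C(n,j)·p₀^j·(1−p₀)^(n−j); p = Σ P(X=j) over j with P(X=j) ≤ P(X=8)
p-value (two-sided) = 0.77297
At α=0.1: p ≥ α → fail to reject H₀

reject H₀: no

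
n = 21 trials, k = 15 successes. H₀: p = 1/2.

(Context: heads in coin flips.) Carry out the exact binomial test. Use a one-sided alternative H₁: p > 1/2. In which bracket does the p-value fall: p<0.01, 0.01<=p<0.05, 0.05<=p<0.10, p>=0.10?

Exact binomial: n=21, k=15, p₀=1/2=0.5000
P(X≥15) from Σ C(n,i)·p₀^i·(1−p₀)^(n−i)
p-value (one-sided, H₁ greater) = 0.03918
→ bracket: 0.01<=p<0.05

p-value bracket: 0.01<=p<0.05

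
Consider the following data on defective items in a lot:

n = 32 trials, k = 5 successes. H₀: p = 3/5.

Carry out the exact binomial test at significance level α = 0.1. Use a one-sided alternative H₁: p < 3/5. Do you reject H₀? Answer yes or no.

Exact binomial: n=32, k=5, p₀=3/5=0.6000
P(X≤5) from Σ C(n,i)·p₀^i·(1−p₀)^(n−i)
p-value (one-sided, H₁ less) = 0.00000
At α=0.1: p < α → reject H₀

reject H₀: yes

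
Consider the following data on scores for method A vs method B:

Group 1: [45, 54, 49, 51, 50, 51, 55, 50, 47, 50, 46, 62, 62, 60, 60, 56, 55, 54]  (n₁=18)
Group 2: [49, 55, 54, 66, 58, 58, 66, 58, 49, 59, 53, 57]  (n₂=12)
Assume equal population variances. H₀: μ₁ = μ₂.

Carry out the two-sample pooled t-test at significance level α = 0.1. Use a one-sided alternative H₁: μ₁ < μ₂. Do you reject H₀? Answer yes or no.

reject H₀: yes

x̄₁=53.167, s₁=5.305, n₁=18
x̄₂=56.833, s₂=5.441, n₂=12
s_p² = [17·5.305² + 11·5.441²]/28 = 28.7202
SE = √(s_p²·(1/18+1/12)) = 1.9972
t = (53.167−56.833)/1.9972 = -1.8359
df = 28
p-value (one-sided, H₁ less) = 0.03851
At α=0.1: p < α → reject H₀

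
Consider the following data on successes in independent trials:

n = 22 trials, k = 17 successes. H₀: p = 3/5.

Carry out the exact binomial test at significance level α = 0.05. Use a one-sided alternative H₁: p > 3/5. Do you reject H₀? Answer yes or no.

reject H₀: no

Exact binomial: n=22, k=17, p₀=3/5=0.6000
P(X≥17) from Σ C(n,i)·p₀^i·(1−p₀)^(n−i)
p-value (one-sided, H₁ greater) = 0.07223
At α=0.05: p ≥ α → fail to reject H₀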